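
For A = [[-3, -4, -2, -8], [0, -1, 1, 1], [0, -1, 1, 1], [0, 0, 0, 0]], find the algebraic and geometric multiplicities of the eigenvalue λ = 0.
The characteristic polynomial is x^3(x + 3), so the factor x appears with exponent 3: the algebraic multiplicity is 3.

rank(A) = 2, so the eigenspace has dimension 4 - 2 = 2: the geometric multiplicity is 2.

Since 2 < 3, A is not diagonalizable.

algebraic multiplicity 3, geometric multiplicity 2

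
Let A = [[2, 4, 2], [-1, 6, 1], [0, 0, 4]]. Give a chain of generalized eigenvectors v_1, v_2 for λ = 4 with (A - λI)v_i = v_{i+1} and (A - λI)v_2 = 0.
v_1 = [[1, 1, 0]]^T, v_2 = [[2, 1, 0]]^T

We seek v_1 ∈ ker((A - 4I)^2) \ ker(A - 4I), then set v_{i+1} = (A - 4I) v_i.

One such chain is v_1 = [[1, 1, 0]]^T, v_2 = [[2, 1, 0]]^T. Check: (A - 4I) v_2 = [[0, 0, 0]]^T = 0.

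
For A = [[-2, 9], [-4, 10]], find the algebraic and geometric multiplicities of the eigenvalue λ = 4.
algebraic multiplicity 2, geometric multiplicity 1

The characteristic polynomial is (x - 4)^2, so the factor x - 4 appears with exponent 2: the algebraic multiplicity is 2.

rank(A - 4I) = 1, so the eigenspace has dimension 2 - 1 = 1: the geometric multiplicity is 1.

Since 1 < 2, A is not diagonalizable.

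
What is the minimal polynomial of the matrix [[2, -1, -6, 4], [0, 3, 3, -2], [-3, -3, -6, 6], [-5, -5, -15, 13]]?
The characteristic polynomial factors as (x - 3)^4. The minimal polynomial is ∏(x - λ)^{k_λ} where k_λ is the size of the largest Jordan block at λ.

For λ = 3: rank(A - 3I) = 2, and the largest Jordan block has size 3 (the smallest k with rank((A - 3I)^k) = rank((A - 3I)^(k+1))).

So m_A(x) = (x - 3)^3.

m_A(x) = (x - 3)^3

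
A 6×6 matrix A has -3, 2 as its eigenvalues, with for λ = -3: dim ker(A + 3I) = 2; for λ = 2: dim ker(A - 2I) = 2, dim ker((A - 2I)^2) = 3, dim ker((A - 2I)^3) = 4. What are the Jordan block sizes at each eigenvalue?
Jordan blocks: (-3, 1), (-3, 1), (2, 3), (2, 1)

λ = -3: successive nullity increments [2] count blocks of size ≥ k; block sizes are [1, 1].
λ = 2: successive nullity increments [2, 1, 1] count blocks of size ≥ k; block sizes are [3, 1].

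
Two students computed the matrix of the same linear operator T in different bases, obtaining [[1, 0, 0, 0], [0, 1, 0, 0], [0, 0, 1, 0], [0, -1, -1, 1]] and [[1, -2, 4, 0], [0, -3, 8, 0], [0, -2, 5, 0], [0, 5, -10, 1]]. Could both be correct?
Yes.

Two matrices over a field are similar if and only if they have the same invariant factors.

Both A and B have characteristic polynomial (x - 1)^4 and minimal polynomial (x - 1)^2. Computing further, both have invariant factors x - 1, x - 1, (x - 1)^2. Hence A and B are similar.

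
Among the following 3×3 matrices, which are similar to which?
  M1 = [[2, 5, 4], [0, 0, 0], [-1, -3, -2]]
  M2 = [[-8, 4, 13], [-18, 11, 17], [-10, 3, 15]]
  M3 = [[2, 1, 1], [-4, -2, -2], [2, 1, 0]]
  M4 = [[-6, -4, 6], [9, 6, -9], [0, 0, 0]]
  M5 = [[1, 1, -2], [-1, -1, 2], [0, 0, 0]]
Characteristic polynomials: χ_{M1} = x^3, χ_{M2} = (x - 6)^3, χ_{M3} = x^3, χ_{M4} = x^3, χ_{M5} = x^3.

{M1, M3}: invariant factors x^3.

{M2}: invariant factors (x - 6)^3.

{M4, M5}: invariant factors x, x^2.

Matrices are similar if and only if their invariant-factor lists agree; the partition into similarity classes is {M1, M3}, {M2}, {M4, M5}.

3 classes: {M1, M3}, {M2}, {M4, M5}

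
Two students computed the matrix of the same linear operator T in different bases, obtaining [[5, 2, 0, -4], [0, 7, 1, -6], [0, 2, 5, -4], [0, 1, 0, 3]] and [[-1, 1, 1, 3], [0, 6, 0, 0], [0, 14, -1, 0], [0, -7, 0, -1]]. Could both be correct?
No.

trace(A) = 20 but trace(B) = 3. The trace is a similarity invariant, so A and B are not similar.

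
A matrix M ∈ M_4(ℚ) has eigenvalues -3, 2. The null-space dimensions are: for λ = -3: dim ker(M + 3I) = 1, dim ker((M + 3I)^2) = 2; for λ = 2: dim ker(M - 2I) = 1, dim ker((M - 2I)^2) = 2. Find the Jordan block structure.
λ = -3: successive nullity increments [1, 1] count blocks of size ≥ k; block sizes are [2].
λ = 2: successive nullity increments [1, 1] count blocks of size ≥ k; block sizes are [2].

Jordan blocks: (-3, 2), (2, 2)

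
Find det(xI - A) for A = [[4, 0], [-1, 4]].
χ_A(x) = (x - 4)^2

xI - A = [[x - 4, 0], [1, x - 4]].

Expanding det(xI - A) along the first row:
det(xI - A) = + (x - 4)·det([[x - 4]]) - (0)·det([[1]]).

Evaluating gives χ_A(x) = x^2 - 8x + 16 = (x - 4)^2.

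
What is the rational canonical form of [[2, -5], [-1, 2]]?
The invariant factors of A (the non-unit diagonal entries of the Smith normal form of xI - A over ℚ[x]) are x^2 - 4x - 1, each dividing the next. The characteristic polynomial is their product, x^2 - 4x - 1.

The rational canonical form is the block-diagonal matrix of companion matrices C(f_i):
R = [[0, 1], [1, 4]].

Note the characteristic polynomial does not split into linear factors over ℚ, so A has no Jordan form over ℚ; the rational canonical form exists over any field.

R = [[0, 1], [1, 4]]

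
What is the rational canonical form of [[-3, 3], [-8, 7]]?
R = [[0, -3], [1, 4]]

The invariant factors of A (the non-unit diagonal entries of the Smith normal form of xI - A over ℚ[x]) are (x - 3)(x - 1), each dividing the next. The characteristic polynomial is their product, (x - 3)(x - 1).

The rational canonical form is the block-diagonal matrix of companion matrices C(f_i):
R = [[0, -3], [1, 4]].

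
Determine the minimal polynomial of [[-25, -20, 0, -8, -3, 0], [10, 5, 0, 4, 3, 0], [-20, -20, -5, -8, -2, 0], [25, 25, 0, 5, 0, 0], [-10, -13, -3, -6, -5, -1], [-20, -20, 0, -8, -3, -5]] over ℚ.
The characteristic polynomial factors as (x + 5)^6. The minimal polynomial is ∏(x - λ)^{k_λ} where k_λ is the size of the largest Jordan block at λ.

For λ = -5: rank(A + 5I) = 3, and the largest Jordan block has size 3 (the smallest k with rank((A + 5I)^k) = rank((A + 5I)^(k+1))).

So m_A(x) = (x + 5)^3.

m_A(x) = (x + 5)^3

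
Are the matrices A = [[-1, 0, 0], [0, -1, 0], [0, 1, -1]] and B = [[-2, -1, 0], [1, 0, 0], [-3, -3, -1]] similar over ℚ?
Two matrices over a field are similar if and only if they have the same invariant factors.

Both A and B have characteristic polynomial (x + 1)^3 and minimal polynomial (x + 1)^2. Computing further, both have invariant factors x + 1, (x + 1)^2. Hence A and B are similar.

Yes.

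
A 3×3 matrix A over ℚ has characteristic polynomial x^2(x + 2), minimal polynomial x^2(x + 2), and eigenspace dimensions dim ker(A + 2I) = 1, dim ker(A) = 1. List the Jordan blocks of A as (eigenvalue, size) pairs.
λ = -2: algebraic multiplicity 1 (exponent in χ_A), largest block size 1 (exponent in m_A), 1 block (geometric multiplicity). This forces block sizes [1].
λ = 0: algebraic multiplicity 2 (exponent in χ_A), largest block size 2 (exponent in m_A), 1 block (geometric multiplicity). This forces block sizes [2].

Jordan blocks: (-2, 1), (0, 2)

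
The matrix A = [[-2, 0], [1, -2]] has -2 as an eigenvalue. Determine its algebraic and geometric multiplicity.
algebraic multiplicity 2, geometric multiplicity 1

The characteristic polynomial is (x + 2)^2, so the factor x + 2 appears with exponent 2: the algebraic multiplicity is 2.

rank(A + 2I) = 1, so the eigenspace has dimension 2 - 1 = 1: the geometric multiplicity is 1.

Since 1 < 2, A is not diagonalizable.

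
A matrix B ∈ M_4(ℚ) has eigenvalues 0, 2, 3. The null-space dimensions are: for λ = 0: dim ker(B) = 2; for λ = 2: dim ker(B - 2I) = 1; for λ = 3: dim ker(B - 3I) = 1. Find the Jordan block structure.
λ = 0: successive nullity increments [2] count blocks of size ≥ k; block sizes are [1, 1].
λ = 2: successive nullity increments [1] count blocks of size ≥ k; block sizes are [1].
λ = 3: successive nullity increments [1] count blocks of size ≥ k; block sizes are [1].

Jordan blocks: (0, 1), (0, 1), (2, 1), (3, 1)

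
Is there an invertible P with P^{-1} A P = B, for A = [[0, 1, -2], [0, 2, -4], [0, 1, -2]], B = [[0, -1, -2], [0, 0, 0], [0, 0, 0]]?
Yes.

Two matrices over a field are similar if and only if they have the same invariant factors.

Both A and B have characteristic polynomial x^3 and minimal polynomial x^2. Computing further, both have invariant factors x, x^2. Hence A and B are similar.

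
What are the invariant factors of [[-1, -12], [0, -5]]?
(x + 1)(x + 5)

The Jordan structure of A has elementary divisors (x + 5), (x + 1). Arranging the block sizes at each eigenvalue in decreasing order and taking row products gives the invariant factors.

Invariant factors (smallest first, each dividing the next): (x + 1)(x + 5).

Check: the last factor (x + 1)(x + 5) is the minimal polynomial, and the product (x + 1)(x + 5) is the characteristic polynomial.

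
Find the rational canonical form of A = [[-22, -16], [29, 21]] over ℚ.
R = [[0, -2], [1, -1]]

The invariant factors of A (the non-unit diagonal entries of the Smith normal form of xI - A over ℚ[x]) are x^2 + x + 2, each dividing the next. The characteristic polynomial is their product, x^2 + x + 2.

The rational canonical form is the block-diagonal matrix of companion matrices C(f_i):
R = [[0, -2], [1, -1]].

Note the characteristic polynomial does not split into linear factors over ℚ, so A has no Jordan form over ℚ; the rational canonical form exists over any field.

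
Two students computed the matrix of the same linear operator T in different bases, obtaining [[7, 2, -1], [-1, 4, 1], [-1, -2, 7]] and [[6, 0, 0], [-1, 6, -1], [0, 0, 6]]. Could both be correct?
Two matrices over a field are similar if and only if they have the same invariant factors.

Both A and B have characteristic polynomial (x - 6)^3 and minimal polynomial (x - 6)^2. Computing further, both have invariant factors x - 6, (x - 6)^2. Hence A and B are similar.

Yes.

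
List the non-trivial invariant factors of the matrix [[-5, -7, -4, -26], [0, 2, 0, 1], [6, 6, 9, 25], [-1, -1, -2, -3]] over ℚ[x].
The Jordan structure of A has elementary divisors (x + 3), (x - 2)^3. Arranging the block sizes at each eigenvalue in decreasing order and taking row products gives the invariant factors.

Invariant factors (smallest first, each dividing the next): (x - 2)^3(x + 3).

Check: the last factor (x - 2)^3(x + 3) is the minimal polynomial, and the product (x - 2)^3(x + 3) is the characteristic polynomial.

(x - 2)^3(x + 3)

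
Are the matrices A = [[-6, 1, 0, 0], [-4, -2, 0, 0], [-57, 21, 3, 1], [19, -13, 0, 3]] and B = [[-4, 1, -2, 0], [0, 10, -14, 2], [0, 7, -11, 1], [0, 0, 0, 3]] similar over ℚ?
Two matrices over a field are similar if and only if they have the same invariant factors.

Both A and B have characteristic polynomial (x - 3)^2(x + 4)^2 and minimal polynomial (x - 3)^2(x + 4)^2. Computing further, both have invariant factors (x - 3)^2(x + 4)^2. Hence A and B are similar.

Yes.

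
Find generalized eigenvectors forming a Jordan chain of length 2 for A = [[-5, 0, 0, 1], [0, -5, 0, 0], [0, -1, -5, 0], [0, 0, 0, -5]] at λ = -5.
We seek v_1 ∈ ker((A + 5I)^2) \ ker(A + 5I), then set v_{i+1} = (A + 5I) v_i.

One such chain is v_1 = [[1, 1, -1, 1]]^T, v_2 = [[1, 0, -1, 0]]^T. Check: (A + 5I) v_2 = [[0, 0, 0, 0]]^T = 0.

v_1 = [[1, 1, -1, 1]]^T, v_2 = [[1, 0, -1, 0]]^T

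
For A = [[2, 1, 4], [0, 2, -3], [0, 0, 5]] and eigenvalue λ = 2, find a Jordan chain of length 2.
We seek v_1 ∈ ker((A - 2I)^2) \ ker(A - 2I), then set v_{i+1} = (A - 2I) v_i.

One such chain is v_1 = [[1, 1, 0]]^T, v_2 = [[1, 0, 0]]^T. Check: (A - 2I) v_2 = [[0, 0, 0]]^T = 0.

v_1 = [[1, 1, 0]]^T, v_2 = [[1, 0, 0]]^T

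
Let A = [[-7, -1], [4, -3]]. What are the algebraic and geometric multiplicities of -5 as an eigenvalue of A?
The characteristic polynomial is (x + 5)^2, so the factor x + 5 appears with exponent 2: the algebraic multiplicity is 2.

rank(A + 5I) = 1, so the eigenspace has dimension 2 - 1 = 1: the geometric multiplicity is 1.

Since 1 < 2, A is not diagonalizable.

algebraic multiplicity 2, geometric multiplicity 1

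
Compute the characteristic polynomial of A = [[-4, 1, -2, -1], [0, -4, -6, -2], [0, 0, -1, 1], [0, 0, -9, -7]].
xI - A = [[x + 4, -1, 2, 1], [0, x + 4, 6, 2], [0, 0, x + 1, -1], [0, 0, 9, x + 7]].

Expanding det(xI - A) along the first row:
det(xI - A) = + (x + 4)·det([[x + 4, 6, 2], [0, x + 1, -1], [0, 9, x + 7]]) - (-1)·det([[0, 6, 2], [0, x + 1, -1], [0, 9, x + 7]]) + (2)·det([[0, x + 4, 2], [0, 0, -1], [0, 0, x + 7]]) - (1)·det([[0, x + 4, 6], [0, 0, x + 1], [0, 0, 9]]).

Evaluating gives χ_A(x) = x^4 + 16x^3 + 96x^2 + 256x + 256 = (x + 4)^4.

χ_A(x) = (x + 4)^4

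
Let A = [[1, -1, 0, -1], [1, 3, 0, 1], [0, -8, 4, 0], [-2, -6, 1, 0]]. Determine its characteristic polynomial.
xI - A = [[x - 1, 1, 0, 1], [-1, x - 3, 0, -1], [0, 8, x - 4, 0], [2, 6, -1, x]].

Expanding det(xI - A) along the first row:
det(xI - A) = + (x - 1)·det([[x - 3, 0, -1], [8, x - 4, 0], [6, -1, x]]) - (1)·det([[-1, 0, -1], [0, x - 4, 0], [2, -1, x]]) + (0)·det([[-1, x - 3, -1], [0, 8, 0], [2, 6, x]]) - (1)·det([[-1, x - 3, 0], [0, 8, x - 4], [2, 6, -1]]).

Evaluating gives χ_A(x) = x^4 - 8x^3 + 24x^2 - 32x + 16 = (x - 2)^4.

χ_A(x) = (x - 2)^4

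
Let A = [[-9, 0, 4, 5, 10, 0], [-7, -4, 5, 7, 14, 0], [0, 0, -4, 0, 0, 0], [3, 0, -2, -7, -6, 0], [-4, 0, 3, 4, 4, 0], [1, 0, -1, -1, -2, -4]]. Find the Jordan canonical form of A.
The characteristic polynomial is det(xI - A) = (x + 4)^6, so the eigenvalues are -4 (algebraic multiplicity 6).

For λ = -4: rank(A + 4I) = 2, rank((A + 4I)^2) = 0. The eigenspace has dimension 6 - 2 = 4, so there are 4 Jordan blocks; the rank sequence gives block sizes [2, 2, 1, 1].

Assembling the blocks gives the Jordan form J above.

J = [[-4, 1, 0, 0, 0, 0], [0, -4, 0, 0, 0, 0], [0, 0, -4, 1, 0, 0], [0, 0, 0, -4, 0, 0], [0, 0, 0, 0, -4, 0], [0, 0, 0, 0, 0, -4]]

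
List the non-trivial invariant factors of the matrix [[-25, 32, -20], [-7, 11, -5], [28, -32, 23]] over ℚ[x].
The Jordan structure of A has elementary divisors (x - 3)^2, (x - 3). Arranging the block sizes at each eigenvalue in decreasing order and taking row products gives the invariant factors.

Invariant factors (smallest first, each dividing the next): x - 3, (x - 3)^2.

Check: the last factor (x - 3)^2 is the minimal polynomial, and the product (x - 3)^3 is the characteristic polynomial.

x - 3, (x - 3)^2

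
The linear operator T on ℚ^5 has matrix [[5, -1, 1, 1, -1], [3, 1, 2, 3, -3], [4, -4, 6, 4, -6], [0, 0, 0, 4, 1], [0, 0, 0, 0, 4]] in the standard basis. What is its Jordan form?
The characteristic polynomial is det(xI - A) = (x - 4)^5, so the eigenvalues are 4 (algebraic multiplicity 5).

For λ = 4: rank(A - 4I) = 3, rank((A - 4I)^2) = 1, rank((A - 4I)^3) = 0. The eigenspace has dimension 5 - 3 = 2, so there are 2 Jordan blocks; the rank sequence gives block sizes [3, 2].

Assembling the blocks gives the Jordan form J above.

J = [[4, 1, 0, 0, 0], [0, 4, 1, 0, 0], [0, 0, 4, 0, 0], [0, 0, 0, 4, 1], [0, 0, 0, 0, 4]]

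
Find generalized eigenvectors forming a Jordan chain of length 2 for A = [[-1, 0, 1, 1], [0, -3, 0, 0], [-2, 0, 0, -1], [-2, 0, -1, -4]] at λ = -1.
v_1 = [[0, 0, 1, 0]]^T, v_2 = [[1, 0, 1, -1]]^T

We seek v_1 ∈ ker((A + I)^2) \ ker(A + I), then set v_{i+1} = (A + I) v_i.

One such chain is v_1 = [[0, 0, 1, 0]]^T, v_2 = [[1, 0, 1, -1]]^T. Check: (A + I) v_2 = [[0, 0, 0, 0]]^T = 0.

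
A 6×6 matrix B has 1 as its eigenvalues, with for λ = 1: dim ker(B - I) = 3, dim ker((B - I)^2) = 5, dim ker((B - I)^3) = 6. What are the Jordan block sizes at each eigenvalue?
Jordan blocks: (1, 3), (1, 2), (1, 1)

λ = 1: successive nullity increments [3, 2, 1] count blocks of size ≥ k; block sizes are [3, 2, 1].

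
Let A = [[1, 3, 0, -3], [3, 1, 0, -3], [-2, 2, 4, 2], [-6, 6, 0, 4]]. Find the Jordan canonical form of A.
The characteristic polynomial is det(xI - A) = (x - 4)^3(x + 2), so the eigenvalues are -2 (algebraic multiplicity 1), 4 (algebraic multiplicity 3).

For λ = -2: algebraic multiplicity 1 gives one 1×1 block.

For λ = 4: rank(A - 4I) = 2, rank((A - 4I)^2) = 1. The eigenspace has dimension 4 - 2 = 2, so there are 2 Jordan blocks; the rank sequence gives block sizes [2, 1].

Assembling the blocks gives the Jordan form J above.

J = [[-2, 0, 0, 0], [0, 4, 1, 0], [0, 0, 4, 0], [0, 0, 0, 4]]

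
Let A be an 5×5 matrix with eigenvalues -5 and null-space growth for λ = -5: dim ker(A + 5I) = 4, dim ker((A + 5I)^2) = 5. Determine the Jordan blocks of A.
Jordan blocks: (-5, 2), (-5, 1), (-5, 1), (-5, 1)

λ = -5: successive nullity increments [4, 1] count blocks of size ≥ k; block sizes are [2, 1, 1, 1].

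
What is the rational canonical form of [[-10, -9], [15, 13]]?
The invariant factors of A (the non-unit diagonal entries of the Smith normal form of xI - A over ℚ[x]) are x^2 - 3x + 5, each dividing the next. The characteristic polynomial is their product, x^2 - 3x + 5.

The rational canonical form is the block-diagonal matrix of companion matrices C(f_i):
R = [[0, -5], [1, 3]].

Note the characteristic polynomial does not split into linear factors over ℚ, so A has no Jordan form over ℚ; the rational canonical form exists over any field.

R = [[0, -5], [1, 3]]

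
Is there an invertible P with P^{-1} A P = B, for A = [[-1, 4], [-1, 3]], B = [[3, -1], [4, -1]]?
Two matrices over a field are similar if and only if they have the same invariant factors.

Both A and B have characteristic polynomial (x - 1)^2 and minimal polynomial (x - 1)^2. Computing further, both have invariant factors (x - 1)^2. Hence A and B are similar.

Yes.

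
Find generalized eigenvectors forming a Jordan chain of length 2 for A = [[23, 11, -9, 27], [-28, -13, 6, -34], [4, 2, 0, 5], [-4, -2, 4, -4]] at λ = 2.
We seek v_1 ∈ ker((A - 2I)^2) \ ker(A - 2I), then set v_{i+1} = (A - 2I) v_i.

One such chain is v_1 = [[6, -4, 0, -3]]^T, v_2 = [[1, -6, 1, 2]]^T. Check: (A - 2I) v_2 = [[0, 0, 0, 0]]^T = 0.

v_1 = [[6, -4, 0, -3]]^T, v_2 = [[1, -6, 1, 2]]^T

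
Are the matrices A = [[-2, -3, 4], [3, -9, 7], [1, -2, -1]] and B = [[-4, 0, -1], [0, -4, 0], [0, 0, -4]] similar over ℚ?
Both have characteristic polynomial (x + 4)^3, but the minimal polynomial of A is (x + 4)^3 while the minimal polynomial of B is (x + 4)^2. The minimal polynomial is a similarity invariant, so A and B are not similar.

No.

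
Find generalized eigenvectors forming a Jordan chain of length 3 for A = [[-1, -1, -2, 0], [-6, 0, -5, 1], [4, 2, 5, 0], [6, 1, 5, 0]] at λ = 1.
We seek v_1 ∈ ker((A - I)^3) \ ker((A - I)^2), then set v_{i+1} = (A - I) v_i.

One such chain is v_1 = [[-1, 0, 1, 0]]^T, v_2 = [[0, 1, 0, -1]]^T, v_3 = [[-1, -2, 2, 2]]^T. Check: (A - I) v_3 = [[0, 0, 0, 0]]^T = 0.

v_1 = [[-1, 0, 1, 0]]^T, v_2 = [[0, 1, 0, -1]]^T, v_3 = [[-1, -2, 2, 2]]^T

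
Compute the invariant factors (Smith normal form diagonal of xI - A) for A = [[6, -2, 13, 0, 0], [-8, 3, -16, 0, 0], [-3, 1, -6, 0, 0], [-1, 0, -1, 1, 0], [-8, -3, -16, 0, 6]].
x - 1, (x - 6)(x - 1)^3

The Jordan structure of A has elementary divisors (x - 1)^3, (x - 1), (x - 6). Arranging the block sizes at each eigenvalue in decreasing order and taking row products gives the invariant factors.

Invariant factors (smallest first, each dividing the next): x - 1, (x - 6)(x - 1)^3.

Check: the last factor (x - 6)(x - 1)^3 is the minimal polynomial, and the product (x - 6)(x - 1)^4 is the characteristic polynomial.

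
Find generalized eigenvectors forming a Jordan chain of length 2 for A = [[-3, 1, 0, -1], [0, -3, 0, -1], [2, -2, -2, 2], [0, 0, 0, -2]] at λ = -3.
We seek v_1 ∈ ker((A + 3I)^2) \ ker(A + 3I), then set v_{i+1} = (A + 3I) v_i.

One such chain is v_1 = [[-1, 1, 2, 0]]^T, v_2 = [[1, 0, -2, 0]]^T. Check: (A + 3I) v_2 = [[0, 0, 0, 0]]^T = 0.

v_1 = [[-1, 1, 2, 0]]^T, v_2 = [[1, 0, -2, 0]]^T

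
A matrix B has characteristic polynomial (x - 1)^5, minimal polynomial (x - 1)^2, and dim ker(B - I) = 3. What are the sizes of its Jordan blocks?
λ = 1: algebraic multiplicity 5 (exponent in χ_B), largest block size 2 (exponent in m_B), 3 blocks (geometric multiplicity). These force block sizes [2, 2, 1].

Jordan blocks: (1, 2), (1, 2), (1, 1)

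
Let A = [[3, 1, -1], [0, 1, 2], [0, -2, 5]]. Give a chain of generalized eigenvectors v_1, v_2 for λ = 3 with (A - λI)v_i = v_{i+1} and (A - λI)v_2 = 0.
We seek v_1 ∈ ker((A - 3I)^2) \ ker(A - 3I), then set v_{i+1} = (A - 3I) v_i.

One such chain is v_1 = [[-1, 3, 2]]^T, v_2 = [[1, -2, -2]]^T. Check: (A - 3I) v_2 = [[0, 0, 0]]^T = 0.

v_1 = [[-1, 3, 2]]^T, v_2 = [[1, -2, -2]]^T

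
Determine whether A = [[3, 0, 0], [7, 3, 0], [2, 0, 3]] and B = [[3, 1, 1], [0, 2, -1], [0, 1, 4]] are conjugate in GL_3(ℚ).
Two matrices over a field are similar if and only if they have the same invariant factors.

Both A and B have characteristic polynomial (x - 3)^3 and minimal polynomial (x - 3)^2. Computing further, both have invariant factors x - 3, (x - 3)^2. Hence A and B are similar.

Yes.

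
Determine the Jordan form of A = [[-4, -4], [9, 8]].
J = [[2, 1], [0, 2]]

The characteristic polynomial is det(xI - A) = (x - 2)^2, so the eigenvalues are 2 (algebraic multiplicity 2).

For λ = 2: rank(A - 2I) = 1, rank((A - 2I)^2) = 0. The eigenspace has dimension 2 - 1 = 1, so there is 1 Jordan block; the rank sequence gives block sizes [2].

Assembling the blocks gives the Jordan form J above.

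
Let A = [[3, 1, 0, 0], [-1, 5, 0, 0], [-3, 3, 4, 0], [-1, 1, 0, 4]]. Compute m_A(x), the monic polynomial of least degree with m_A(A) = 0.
m_A(x) = (x - 4)^2

The characteristic polynomial factors as (x - 4)^4. The minimal polynomial is ∏(x - λ)^{k_λ} where k_λ is the size of the largest Jordan block at λ.

For λ = 4: rank(A - 4I) = 1, and the largest Jordan block has size 2 (the smallest k with rank((A - 4I)^k) = rank((A - 4I)^(k+1))).

So m_A(x) = (x - 4)^2.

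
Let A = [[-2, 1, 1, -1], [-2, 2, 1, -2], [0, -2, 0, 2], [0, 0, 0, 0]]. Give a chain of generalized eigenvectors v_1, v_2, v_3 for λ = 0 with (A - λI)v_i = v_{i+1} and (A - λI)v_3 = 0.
v_1 = [[0, -1, 1, 0]]^T, v_2 = [[0, -1, 2, 0]]^T, v_3 = [[1, 0, 2, 0]]^T

We seek v_1 ∈ ker(A^3) \ ker(A^2), then set v_{i+1} = A v_i.

One such chain is v_1 = [[0, -1, 1, 0]]^T, v_2 = [[0, -1, 2, 0]]^T, v_3 = [[1, 0, 2, 0]]^T. Check: A v_3 = [[0, 0, 0, 0]]^T = 0.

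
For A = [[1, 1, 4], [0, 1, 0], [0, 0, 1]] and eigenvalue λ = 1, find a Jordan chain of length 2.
We seek v_1 ∈ ker((A - I)^2) \ ker(A - I), then set v_{i+1} = (A - I) v_i.

One such chain is v_1 = [[-1, -3, 1]]^T, v_2 = [[1, 0, 0]]^T. Check: (A - I) v_2 = [[0, 0, 0]]^T = 0.

v_1 = [[-1, -3, 1]]^T, v_2 = [[1, 0, 0]]^T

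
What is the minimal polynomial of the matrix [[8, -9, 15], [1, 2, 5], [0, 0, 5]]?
The characteristic polynomial factors as (x - 5)^3. The minimal polynomial is ∏(x - λ)^{k_λ} where k_λ is the size of the largest Jordan block at λ.

For λ = 5: rank(A - 5I) = 1, and the largest Jordan block has size 2 (the smallest k with rank((A - 5I)^k) = rank((A - 5I)^(k+1))).

So m_A(x) = (x - 5)^2.

m_A(x) = (x - 5)^2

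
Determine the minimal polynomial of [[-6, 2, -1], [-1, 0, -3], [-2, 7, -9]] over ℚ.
m_A(x) = (x + 5)^3

The characteristic polynomial factors as (x + 5)^3. The minimal polynomial is ∏(x - λ)^{k_λ} where k_λ is the size of the largest Jordan block at λ.

For λ = -5: rank(A + 5I) = 2, and the largest Jordan block has size 3 (the smallest k with rank((A + 5I)^k) = rank((A + 5I)^(k+1))).

So m_A(x) = (x + 5)^3.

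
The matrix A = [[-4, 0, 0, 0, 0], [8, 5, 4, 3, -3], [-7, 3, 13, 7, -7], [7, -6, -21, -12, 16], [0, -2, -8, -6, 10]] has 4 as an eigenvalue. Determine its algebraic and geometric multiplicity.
algebraic multiplicity 4, geometric multiplicity 2

The characteristic polynomial is (x - 4)^4(x + 4), so the factor x - 4 appears with exponent 4: the algebraic multiplicity is 4.

rank(A - 4I) = 3, so the eigenspace has dimension 5 - 3 = 2: the geometric multiplicity is 2.

Since 2 < 4, A is not diagonalizable.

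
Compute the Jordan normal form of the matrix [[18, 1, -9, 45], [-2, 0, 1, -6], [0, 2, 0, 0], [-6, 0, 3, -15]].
J = [[0, 1, 0, 0], [0, 0, 1, 0], [0, 0, 0, 0], [0, 0, 0, 3]]

The characteristic polynomial is det(xI - A) = x^3(x - 3), so the eigenvalues are 0 (algebraic multiplicity 3), 3 (algebraic multiplicity 1).

For λ = 0: rank(A) = 3, rank(A^2) = 2, rank(A^3) = 1. The eigenspace has dimension 4 - 3 = 1, so there is 1 Jordan block; the rank sequence gives block sizes [3].

For λ = 3: algebraic multiplicity 1 gives one 1×1 block.

Assembling the blocks gives the Jordan form J above.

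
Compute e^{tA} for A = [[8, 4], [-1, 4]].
e^{tA} = [[(2*t + 1)*e^{6*t}, 4*t*e^{6*t}], [-t*e^{6*t}, (1 - 2*t)*e^{6*t}]]

A has Jordan form J = [[6, 1], [0, 6]] with A = PJP^{-1}, so e^{tA} = P e^{tJ} P^{-1}.

For a Jordan block J_k(λ), e^{tJ_k(λ)} = e^{λt} · (I + tN + t^2 N^2/2! + ... + t^{k-1} N^{k-1}/(k-1)!) where N is the nilpotent superdiagonal part.

Assembling the blocks and conjugating back gives the entries of e^{tA} as shown above.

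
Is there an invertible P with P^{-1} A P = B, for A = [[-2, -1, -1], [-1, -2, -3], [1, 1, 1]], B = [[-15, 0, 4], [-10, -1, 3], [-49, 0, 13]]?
Yes.

Two matrices over a field are similar if and only if they have the same invariant factors.

Both A and B have characteristic polynomial (x + 1)^3 and minimal polynomial (x + 1)^3. Computing further, both have invariant factors (x + 1)^3. Hence A and B are similar.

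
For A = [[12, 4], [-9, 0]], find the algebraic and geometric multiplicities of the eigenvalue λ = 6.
algebraic multiplicity 2, geometric multiplicity 1

The characteristic polynomial is (x - 6)^2, so the factor x - 6 appears with exponent 2: the algebraic multiplicity is 2.

rank(A - 6I) = 1, so the eigenspace has dimension 2 - 1 = 1: the geometric multiplicity is 1.

Since 1 < 2, A is not diagonalizable.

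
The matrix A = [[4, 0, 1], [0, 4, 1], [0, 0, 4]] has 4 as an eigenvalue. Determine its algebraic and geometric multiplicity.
The characteristic polynomial is (x - 4)^3, so the factor x - 4 appears with exponent 3: the algebraic multiplicity is 3.

rank(A - 4I) = 1, so the eigenspace has dimension 3 - 1 = 2: the geometric multiplicity is 2.

Since 2 < 3, A is not diagonalizable.

algebraic multiplicity 3, geometric multiplicity 2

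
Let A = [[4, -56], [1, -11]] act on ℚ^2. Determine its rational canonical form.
The invariant factors of A (the non-unit diagonal entries of the Smith normal form of xI - A over ℚ[x]) are (x + 3)(x + 4), each dividing the next. The characteristic polynomial is their product, (x + 3)(x + 4).

The rational canonical form is the block-diagonal matrix of companion matrices C(f_i):
R = [[0, -12], [1, -7]].

R = [[0, -12], [1, -7]]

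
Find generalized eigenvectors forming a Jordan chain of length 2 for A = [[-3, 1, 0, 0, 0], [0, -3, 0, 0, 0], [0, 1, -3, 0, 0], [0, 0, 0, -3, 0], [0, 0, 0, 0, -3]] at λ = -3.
v_1 = [[-4, 1, 0, 2, 0]]^T, v_2 = [[1, 0, 1, 0, 0]]^T

We seek v_1 ∈ ker((A + 3I)^2) \ ker(A + 3I), then set v_{i+1} = (A + 3I) v_i.

One such chain is v_1 = [[-4, 1, 0, 2, 0]]^T, v_2 = [[1, 0, 1, 0, 0]]^T. Check: (A + 3I) v_2 = [[0, 0, 0, 0, 0]]^T = 0.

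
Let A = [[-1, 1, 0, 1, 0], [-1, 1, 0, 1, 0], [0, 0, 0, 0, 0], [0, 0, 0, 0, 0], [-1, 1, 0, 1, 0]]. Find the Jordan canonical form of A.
J = [[0, 1, 0, 0, 0], [0, 0, 0, 0, 0], [0, 0, 0, 0, 0], [0, 0, 0, 0, 0], [0, 0, 0, 0, 0]]

The characteristic polynomial is det(xI - A) = x^5, so the eigenvalues are 0 (algebraic multiplicity 5).

For λ = 0: rank(A) = 1, rank(A^2) = 0. The eigenspace has dimension 5 - 1 = 4, so there are 4 Jordan blocks; the rank sequence gives block sizes [2, 1, 1, 1].

Assembling the blocks gives the Jordan form J above.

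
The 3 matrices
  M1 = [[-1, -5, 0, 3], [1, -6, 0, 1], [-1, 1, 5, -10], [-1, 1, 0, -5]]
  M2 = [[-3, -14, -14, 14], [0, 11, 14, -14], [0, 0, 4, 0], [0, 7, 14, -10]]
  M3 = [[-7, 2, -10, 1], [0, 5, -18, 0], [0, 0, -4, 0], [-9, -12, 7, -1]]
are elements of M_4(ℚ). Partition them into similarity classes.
Characteristic polynomials: χ_{M1} = (x - 5)(x + 4)^3, χ_{M2} = (x - 4)^2(x + 3)^2, χ_{M3} = (x - 5)(x + 4)^3.

{M1, M3}: invariant factors (x - 5)(x + 4)^3.

{M2}: invariant factors (x - 4)(x + 3), (x - 4)(x + 3).

Matrices are similar if and only if their invariant-factor lists agree; the partition into similarity classes is {M1, M3}, {M2}.

2 classes: {M1, M3}, {M2}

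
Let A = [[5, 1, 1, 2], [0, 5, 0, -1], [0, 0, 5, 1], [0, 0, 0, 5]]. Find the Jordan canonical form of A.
J = [[5, 1, 0, 0], [0, 5, 0, 0], [0, 0, 5, 1], [0, 0, 0, 5]]

The characteristic polynomial is det(xI - A) = (x - 5)^4, so the eigenvalues are 5 (algebraic multiplicity 4).

For λ = 5: rank(A - 5I) = 2, rank((A - 5I)^2) = 0. The eigenspace has dimension 4 - 2 = 2, so there are 2 Jordan blocks; the rank sequence gives block sizes [2, 2].

Assembling the blocks gives the Jordan form J above.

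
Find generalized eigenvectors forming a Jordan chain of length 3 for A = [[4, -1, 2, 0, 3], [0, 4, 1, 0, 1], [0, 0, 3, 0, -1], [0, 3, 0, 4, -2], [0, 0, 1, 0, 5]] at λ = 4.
We seek v_1 ∈ ker((A - 4I)^3) \ ker((A - 4I)^2), then set v_{i+1} = (A - 4I) v_i.

One such chain is v_1 = [[0, 0, 1, 0, 0]]^T, v_2 = [[2, 1, -1, 0, 1]]^T, v_3 = [[0, 0, 0, 1, 0]]^T. Check: (A - 4I) v_3 = [[0, 0, 0, 0, 0]]^T = 0.

v_1 = [[0, 0, 1, 0, 0]]^T, v_2 = [[2, 1, -1, 0, 1]]^T, v_3 = [[0, 0, 0, 1, 0]]^T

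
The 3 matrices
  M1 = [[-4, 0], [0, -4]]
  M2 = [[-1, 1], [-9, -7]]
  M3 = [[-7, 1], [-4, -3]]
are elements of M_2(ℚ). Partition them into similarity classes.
Characteristic polynomials: χ_{M1} = (x + 4)^2, χ_{M2} = (x + 4)^2, χ_{M3} = (x + 5)^2.

{M1}: invariant factors x + 4, x + 4.

{M2}: invariant factors (x + 4)^2.

{M3}: invariant factors (x + 5)^2.

Matrices are similar if and only if their invariant-factor lists agree; the partition into similarity classes is {M1}, {M2}, {M3}.

3 classes: {M1}, {M2}, {M3}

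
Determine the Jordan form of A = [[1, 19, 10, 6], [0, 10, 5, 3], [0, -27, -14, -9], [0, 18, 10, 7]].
The characteristic polynomial is det(xI - A) = (x - 1)^4, so the eigenvalues are 1 (algebraic multiplicity 4).

For λ = 1: rank(A - I) = 2, rank((A - I)^2) = 1, rank((A - I)^3) = 0. The eigenspace has dimension 4 - 2 = 2, so there are 2 Jordan blocks; the rank sequence gives block sizes [3, 1].

Assembling the blocks gives the Jordan form J above.

J = [[1, 1, 0, 0], [0, 1, 1, 0], [0, 0, 1, 0], [0, 0, 0, 1]]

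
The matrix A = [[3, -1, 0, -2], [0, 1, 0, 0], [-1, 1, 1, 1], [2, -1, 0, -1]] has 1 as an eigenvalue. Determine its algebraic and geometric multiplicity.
algebraic multiplicity 4, geometric multiplicity 2

The characteristic polynomial is (x - 1)^4, so the factor x - 1 appears with exponent 4: the algebraic multiplicity is 4.

rank(A - I) = 2, so the eigenspace has dimension 4 - 2 = 2: the geometric multiplicity is 2.

Since 2 < 4, A is not diagonalizable.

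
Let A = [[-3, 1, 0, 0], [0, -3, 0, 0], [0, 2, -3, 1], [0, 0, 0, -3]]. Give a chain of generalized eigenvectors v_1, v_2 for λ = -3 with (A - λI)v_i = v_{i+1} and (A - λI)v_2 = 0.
v_1 = [[0, 1, 3, -2]]^T, v_2 = [[1, 0, 0, 0]]^T

We seek v_1 ∈ ker((A + 3I)^2) \ ker(A + 3I), then set v_{i+1} = (A + 3I) v_i.

One such chain is v_1 = [[0, 1, 3, -2]]^T, v_2 = [[1, 0, 0, 0]]^T. Check: (A + 3I) v_2 = [[0, 0, 0, 0]]^T = 0.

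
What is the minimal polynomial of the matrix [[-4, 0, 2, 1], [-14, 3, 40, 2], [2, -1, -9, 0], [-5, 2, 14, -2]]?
m_A(x) = (x + 3)^2

The characteristic polynomial factors as (x + 3)^4. The minimal polynomial is ∏(x - λ)^{k_λ} where k_λ is the size of the largest Jordan block at λ.

For λ = -3: rank(A + 3I) = 2, and the largest Jordan block has size 2 (the smallest k with rank((A + 3I)^k) = rank((A + 3I)^(k+1))).

So m_A(x) = (x + 3)^2.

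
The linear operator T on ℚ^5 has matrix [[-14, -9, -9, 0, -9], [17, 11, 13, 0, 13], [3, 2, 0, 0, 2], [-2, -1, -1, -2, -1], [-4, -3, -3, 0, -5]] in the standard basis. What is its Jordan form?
The characteristic polynomial is det(xI - A) = (x + 2)^5, so the eigenvalues are -2 (algebraic multiplicity 5).

For λ = -2: rank(A + 2I) = 2, rank((A + 2I)^2) = 1, rank((A + 2I)^3) = 0. The eigenspace has dimension 5 - 2 = 3, so there are 3 Jordan blocks; the rank sequence gives block sizes [3, 1, 1].

Assembling the blocks gives the Jordan form J above.

J = [[-2, 1, 0, 0, 0], [0, -2, 1, 0, 0], [0, 0, -2, 0, 0], [0, 0, 0, -2, 0], [0, 0, 0, 0, -2]]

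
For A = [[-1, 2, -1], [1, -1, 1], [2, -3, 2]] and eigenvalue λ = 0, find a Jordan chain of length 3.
We seek v_1 ∈ ker(A^3) \ ker(A^2), then set v_{i+1} = A v_i.

One such chain is v_1 = [[0, 0, 1]]^T, v_2 = [[-1, 1, 2]]^T, v_3 = [[1, 0, -1]]^T. Check: A v_3 = [[0, 0, 0]]^T = 0.

v_1 = [[0, 0, 1]]^T, v_2 = [[-1, 1, 2]]^T, v_3 = [[1, 0, -1]]^T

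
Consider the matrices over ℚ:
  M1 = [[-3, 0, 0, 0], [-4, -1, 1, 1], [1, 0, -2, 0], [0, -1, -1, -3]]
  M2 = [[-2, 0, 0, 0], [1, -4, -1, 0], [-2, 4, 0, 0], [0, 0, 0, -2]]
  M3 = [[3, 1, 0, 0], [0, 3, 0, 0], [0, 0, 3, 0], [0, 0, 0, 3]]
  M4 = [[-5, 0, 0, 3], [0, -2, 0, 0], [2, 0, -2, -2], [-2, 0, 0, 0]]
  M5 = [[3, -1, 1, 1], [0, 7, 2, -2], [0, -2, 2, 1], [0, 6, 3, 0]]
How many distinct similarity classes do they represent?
Characteristic polynomials: χ_{M1} = (x + 2)^3(x + 3), χ_{M2} = (x + 2)^4, χ_{M3} = (x - 3)^4, χ_{M4} = (x + 2)^3(x + 3), χ_{M5} = (x - 3)^4.

{M1}: invariant factors x + 2, (x + 2)^2(x + 3).

{M2}: invariant factors x + 2, x + 2, (x + 2)^2.

{M3}: invariant factors x - 3, x - 3, (x - 3)^2.

{M4}: invariant factors x + 2, x + 2, (x + 2)(x + 3).

{M5}: invariant factors (x - 3)^2, (x - 3)^2.

Matrices are similar if and only if their invariant-factor lists agree; the partition into similarity classes is {M1}, {M2}, {M3}, {M4}, {M5}.

5 classes: {M1}, {M2}, {M3}, {M4}, {M5}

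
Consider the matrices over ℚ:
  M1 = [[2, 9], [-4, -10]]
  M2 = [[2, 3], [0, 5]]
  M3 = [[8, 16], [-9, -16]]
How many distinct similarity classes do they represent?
2 classes: {M1, M3}, {M2}

Characteristic polynomials: χ_{M1} = (x + 4)^2, χ_{M2} = (x - 5)(x - 2), χ_{M3} = (x + 4)^2.

{M1, M3}: invariant factors (x + 4)^2.

{M2}: invariant factors (x - 5)(x - 2).

Matrices are similar if and only if their invariant-factor lists agree; the partition into similarity classes is {M1, M3}, {M2}.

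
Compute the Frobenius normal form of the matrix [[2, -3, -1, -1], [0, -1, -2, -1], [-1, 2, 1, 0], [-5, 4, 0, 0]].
The invariant factors of A (the non-unit diagonal entries of the Smith normal form of xI - A over ℚ[x]) are (x - 2)(x^3 + x + 4), each dividing the next. The characteristic polynomial is their product, (x - 2)(x^3 + x + 4).

The rational canonical form is the block-diagonal matrix of companion matrices C(f_i):
R = [[0, 0, 0, 8], [1, 0, 0, -2], [0, 1, 0, -1], [0, 0, 1, 2]].

Note the characteristic polynomial does not split into linear factors over ℚ, so A has no Jordan form over ℚ; the rational canonical form exists over any field.

R = [[0, 0, 0, 8], [1, 0, 0, -2], [0, 1, 0, -1], [0, 0, 1, 2]]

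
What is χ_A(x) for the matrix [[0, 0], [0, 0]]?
χ_A(x) = x^2

xI - A = [[x, 0], [0, x]].

Expanding det(xI - A) along the first row:
det(xI - A) = + (x)·det([[x]]) - (0)·det([[0]]).

Evaluating gives χ_A(x) = x^2.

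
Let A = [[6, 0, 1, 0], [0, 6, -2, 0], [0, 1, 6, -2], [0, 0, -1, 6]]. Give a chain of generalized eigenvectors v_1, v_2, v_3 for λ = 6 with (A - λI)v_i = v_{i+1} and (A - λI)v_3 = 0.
v_1 = [[1, -1, 0, -1]]^T, v_2 = [[0, 0, 1, 0]]^T, v_3 = [[1, -2, 0, -1]]^T

We seek v_1 ∈ ker((A - 6I)^3) \ ker((A - 6I)^2), then set v_{i+1} = (A - 6I) v_i.

One such chain is v_1 = [[1, -1, 0, -1]]^T, v_2 = [[0, 0, 1, 0]]^T, v_3 = [[1, -2, 0, -1]]^T. Check: (A - 6I) v_3 = [[0, 0, 0, 0]]^T = 0.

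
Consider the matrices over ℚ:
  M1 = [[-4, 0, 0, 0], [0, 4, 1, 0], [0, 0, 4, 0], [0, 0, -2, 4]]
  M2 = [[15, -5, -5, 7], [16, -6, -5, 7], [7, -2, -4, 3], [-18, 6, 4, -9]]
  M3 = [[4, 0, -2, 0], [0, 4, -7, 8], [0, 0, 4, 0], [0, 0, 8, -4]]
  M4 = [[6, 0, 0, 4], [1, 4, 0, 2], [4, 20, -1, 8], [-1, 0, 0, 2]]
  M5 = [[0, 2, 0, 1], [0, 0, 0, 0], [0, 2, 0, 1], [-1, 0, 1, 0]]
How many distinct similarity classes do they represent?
4 classes: {M1, M3}, {M2}, {M4}, {M5}

Characteristic polynomials: χ_{M1} = (x - 4)^3(x + 4), χ_{M2} = (x + 1)^4, χ_{M3} = (x - 4)^3(x + 4), χ_{M4} = (x - 4)^3(x + 1), χ_{M5} = x^4.

{M1, M3}: invariant factors x - 4, (x - 4)^2(x + 4).

{M2}: invariant factors x + 1, (x + 1)^3.

{M4}: invariant factors x - 4, (x - 4)^2(x + 1).

{M5}: invariant factors x, x^3.

Matrices are similar if and only if their invariant-factor lists agree; the partition into similarity classes is {M1, M3}, {M2}, {M4}, {M5}.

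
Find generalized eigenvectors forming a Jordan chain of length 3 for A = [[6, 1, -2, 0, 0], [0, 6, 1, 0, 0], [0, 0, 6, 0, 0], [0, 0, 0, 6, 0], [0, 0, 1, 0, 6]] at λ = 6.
v_1 = [[-1, 2, 1, 0, 0]]^T, v_2 = [[0, 1, 0, 0, 1]]^T, v_3 = [[1, 0, 0, 0, 0]]^T

We seek v_1 ∈ ker((A - 6I)^3) \ ker((A - 6I)^2), then set v_{i+1} = (A - 6I) v_i.

One such chain is v_1 = [[-1, 2, 1, 0, 0]]^T, v_2 = [[0, 1, 0, 0, 1]]^T, v_3 = [[1, 0, 0, 0, 0]]^T. Check: (A - 6I) v_3 = [[0, 0, 0, 0, 0]]^T = 0.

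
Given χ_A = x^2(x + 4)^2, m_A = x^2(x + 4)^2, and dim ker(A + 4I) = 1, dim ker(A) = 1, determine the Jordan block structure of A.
Jordan blocks: (-4, 2), (0, 2)

λ = -4: algebraic multiplicity 2 (exponent in χ_A), largest block size 2 (exponent in m_A), 1 block (geometric multiplicity). This forces block sizes [2].
λ = 0: algebraic multiplicity 2 (exponent in χ_A), largest block size 2 (exponent in m_A), 1 block (geometric multiplicity). This forces block sizes [2].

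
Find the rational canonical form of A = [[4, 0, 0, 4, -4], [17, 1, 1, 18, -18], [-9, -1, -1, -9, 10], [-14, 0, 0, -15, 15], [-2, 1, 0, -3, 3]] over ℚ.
R = [[0, 0, 0, 0, -4], [1, 0, 0, 0, 15], [0, 1, 0, 0, -4], [0, 0, 1, 0, -18], [0, 0, 0, 1, -8]]

The invariant factors of A (the non-unit diagonal entries of the Smith normal form of xI - A over ℚ[x]) are (x + 4)(x^2 + 2x - 1)^2, each dividing the next. The characteristic polynomial is their product, (x + 4)(x^2 + 2x - 1)^2.

The rational canonical form is the block-diagonal matrix of companion matrices C(f_i):
R = [[0, 0, 0, 0, -4], [1, 0, 0, 0, 15], [0, 1, 0, 0, -4], [0, 0, 1, 0, -18], [0, 0, 0, 1, -8]].

Note the characteristic polynomial does not split into linear factors over ℚ, so A has no Jordan form over ℚ; the rational canonical form exists over any field.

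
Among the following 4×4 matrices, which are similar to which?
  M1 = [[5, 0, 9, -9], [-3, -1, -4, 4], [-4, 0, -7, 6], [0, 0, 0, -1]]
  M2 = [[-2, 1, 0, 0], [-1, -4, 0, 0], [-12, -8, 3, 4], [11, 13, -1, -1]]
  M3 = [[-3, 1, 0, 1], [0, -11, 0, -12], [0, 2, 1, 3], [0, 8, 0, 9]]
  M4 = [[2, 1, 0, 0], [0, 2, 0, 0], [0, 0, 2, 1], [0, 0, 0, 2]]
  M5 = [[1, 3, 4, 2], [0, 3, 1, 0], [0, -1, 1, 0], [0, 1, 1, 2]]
Characteristic polynomials: χ_{M1} = (x + 1)^4, χ_{M2} = (x - 1)^2(x + 3)^2, χ_{M3} = (x - 1)^2(x + 3)^2, χ_{M4} = (x - 2)^4, χ_{M5} = (x - 2)^3(x - 1).

{M1}: invariant factors x + 1, (x + 1)^3.

{M2, M3}: invariant factors (x - 1)^2(x + 3)^2.

{M4}: invariant factors (x - 2)^2, (x - 2)^2.

{M5}: invariant factors x - 2, (x - 2)^2(x - 1).

Matrices are similar if and only if their invariant-factor lists agree; the partition into similarity classes is {M1}, {M2, M3}, {M4}, {M5}.

4 classes: {M1}, {M2, M3}, {M4}, {M5}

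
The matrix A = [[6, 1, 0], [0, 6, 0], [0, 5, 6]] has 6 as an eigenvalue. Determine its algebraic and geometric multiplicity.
algebraic multiplicity 3, geometric multiplicity 2

The characteristic polynomial is (x - 6)^3, so the factor x - 6 appears with exponent 3: the algebraic multiplicity is 3.

rank(A - 6I) = 1, so the eigenspace has dimension 3 - 1 = 2: the geometric multiplicity is 2.

Since 2 < 3, A is not diagonalizable.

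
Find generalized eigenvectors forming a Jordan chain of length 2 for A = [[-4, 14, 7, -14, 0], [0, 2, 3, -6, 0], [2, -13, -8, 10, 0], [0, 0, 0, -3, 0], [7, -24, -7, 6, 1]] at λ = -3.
v_1 = [[-7, -3, 4, -1, 2]]^T, v_2 = [[7, 3, -5, 0, -3]]^T

We seek v_1 ∈ ker((A + 3I)^2) \ ker(A + 3I), then set v_{i+1} = (A + 3I) v_i.

One such chain is v_1 = [[-7, -3, 4, -1, 2]]^T, v_2 = [[7, 3, -5, 0, -3]]^T. Check: (A + 3I) v_2 = [[0, 0, 0, 0, 0]]^T = 0.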